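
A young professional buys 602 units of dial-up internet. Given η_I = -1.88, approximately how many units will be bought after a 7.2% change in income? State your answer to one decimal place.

520.5

%ΔQ ≈ η × %ΔI = -1.88 × 7.2% = -13.536%.
New Q ≈ 602 × (1 − 0.13536) = 520.5.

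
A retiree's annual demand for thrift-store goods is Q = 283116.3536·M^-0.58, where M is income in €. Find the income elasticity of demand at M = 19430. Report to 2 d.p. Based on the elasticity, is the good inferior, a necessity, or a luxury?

-0.58 (inferior good)

For Q = A·M^β the income elasticity is constant and equal to β.
Here β = -0.58, so η = -0.58.
Since η < 0, the good is an inferior good.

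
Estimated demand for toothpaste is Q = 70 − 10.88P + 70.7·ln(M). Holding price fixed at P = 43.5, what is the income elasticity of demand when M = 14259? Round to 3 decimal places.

0.259

At P = 43.5, M = 14259: Q = 272.976.
Holding P constant, ∂Q/∂M = 70.7/M = 0.00495827.
η_M = (∂Q/∂M)·(M/Q) = 0.00495827 × (14259/272.976) = 0.259.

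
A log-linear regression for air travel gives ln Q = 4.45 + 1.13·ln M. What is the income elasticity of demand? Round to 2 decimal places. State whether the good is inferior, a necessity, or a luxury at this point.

1.13 (luxury)

In a log-linear demand, the coefficient on ln M is the income elasticity.
So η = 1.13.
η > 1 ⇒ luxury.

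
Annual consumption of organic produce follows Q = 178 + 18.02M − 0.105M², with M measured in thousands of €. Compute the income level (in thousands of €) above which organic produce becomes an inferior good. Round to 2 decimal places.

dQ/dM = 18.02 − 0.21M.
The good is inferior where dQ/dM < 0. Setting dQ/dM = 0 gives M = 18.02 / 0.21 = 85.81.

85.81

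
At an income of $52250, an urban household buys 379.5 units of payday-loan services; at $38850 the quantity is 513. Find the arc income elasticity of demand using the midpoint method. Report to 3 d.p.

ΔQ = 513 − 379.5 = 133.5; midpoint Q̄ = (379.5 + 513)/2 = 446.25.
ΔI = 38850 − 52250 = -13400; midpoint Ī = (52250 + 38850)/2 = 45550.
η = (ΔQ/Q̄) ÷ (ΔI/Ī) = (133.5/446.25) ÷ (-13400/45550) = -1.017.

-1.017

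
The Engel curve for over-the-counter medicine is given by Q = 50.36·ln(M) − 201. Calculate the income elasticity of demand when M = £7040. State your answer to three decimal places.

At M = 7040: Q = 245.158.
dQ/dM = 50.36/M = 0.00715341 at this income.
η = (dQ/dM)·(M/Q) = 0.00715341 × (7040/245.158) = 0.205.

0.205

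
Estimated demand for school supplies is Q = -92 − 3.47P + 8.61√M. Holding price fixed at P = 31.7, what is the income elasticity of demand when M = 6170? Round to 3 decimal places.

At P = 31.7, M = 6170: Q = 474.311.
Holding P constant, ∂Q/∂M = 8.61/(2√M) = 0.0548063.
η_M = (∂Q/∂M)·(M/Q) = 0.0548063 × (6170/474.311) = 0.713.

0.713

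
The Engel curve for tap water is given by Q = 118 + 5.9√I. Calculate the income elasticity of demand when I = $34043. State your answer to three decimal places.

At I = 34043: Q = 1206.594.
dQ/dI = 5.9/(2√I) = 0.0159885 at this income.
η = (dQ/dI)·(I/Q) = 0.0159885 × (34043/1206.594) = 0.451.

0.451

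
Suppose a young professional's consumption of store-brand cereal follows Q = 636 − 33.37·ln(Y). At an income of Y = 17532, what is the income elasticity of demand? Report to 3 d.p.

At Y = 17532: Q = 309.916.
dQ/dY = -33.37/Y = -0.00190338 at this income.
η = (dQ/dY)·(Y/Q) = -0.00190338 × (17532/309.916) = -0.108.

-0.108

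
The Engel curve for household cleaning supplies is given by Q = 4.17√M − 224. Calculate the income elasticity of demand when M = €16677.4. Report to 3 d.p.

0.856

At M = 16677.4: Q = 314.518.
dQ/dM = 4.17/(2√M) = 0.0161451 at this income.
η = (dQ/dM)·(M/Q) = 0.0161451 × (16677.4/314.518) = 0.856.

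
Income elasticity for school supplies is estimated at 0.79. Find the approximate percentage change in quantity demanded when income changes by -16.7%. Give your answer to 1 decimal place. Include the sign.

-13.2%

%ΔQ ≈ η × %ΔI = 0.79 × (-16.7%) = -13.2%.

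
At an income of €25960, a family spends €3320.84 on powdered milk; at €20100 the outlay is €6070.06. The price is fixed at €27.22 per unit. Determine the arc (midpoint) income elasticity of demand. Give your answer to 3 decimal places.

With a constant price, Q₁ = 3320.84/27.22 = 122.000 and Q₂ = 6070.06/27.22 = 223.000 (equivalently, work directly with expenditure since P cancels).
Midpoint %ΔQ = (6070.06 − 3320.84)/4695.45 = 0.58551; midpoint %ΔI = (20100 − 25960)/23030 = -0.25445.
η = 0.58551 / -0.25445 = -2.301.

-2.301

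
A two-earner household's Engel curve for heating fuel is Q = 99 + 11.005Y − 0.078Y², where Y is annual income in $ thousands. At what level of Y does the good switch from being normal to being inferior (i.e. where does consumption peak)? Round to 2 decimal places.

70.54

dQ/dY = 11.005 − 0.156Y.
The good is inferior where dQ/dY < 0. Setting dQ/dY = 0 gives Y = 11.005 / 0.156 = 70.54.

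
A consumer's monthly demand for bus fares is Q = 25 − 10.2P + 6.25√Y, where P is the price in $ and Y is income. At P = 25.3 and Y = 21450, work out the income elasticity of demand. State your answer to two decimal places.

0.67

At P = 25.3, Y = 21450: Q = 682.304.
Holding P constant, ∂Q/∂Y = 6.25/(2√Y) = 0.0213371.
η_Y = (∂Q/∂Y)·(Y/Q) = 0.0213371 × (21450/682.304) = 0.67.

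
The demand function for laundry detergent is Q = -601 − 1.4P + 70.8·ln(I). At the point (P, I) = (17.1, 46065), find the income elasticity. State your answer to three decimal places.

0.523

At P = 17.1, I = 46065: Q = 135.297.
Holding P constant, ∂Q/∂I = 70.8/I = 0.00153696.
η_I = (∂Q/∂I)·(I/Q) = 0.00153696 × (46065/135.297) = 0.523.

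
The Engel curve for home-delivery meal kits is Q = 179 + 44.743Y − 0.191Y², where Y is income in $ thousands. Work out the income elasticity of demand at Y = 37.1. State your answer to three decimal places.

At Y = 37.1: Q = 1576.0710.
dQ/dY = 44.743 − 0.382Y = 30.57080.
η = (dQ/dY)·(Y/Q) = 30.57080 × (37.1/1576.0710) = 0.720.

0.720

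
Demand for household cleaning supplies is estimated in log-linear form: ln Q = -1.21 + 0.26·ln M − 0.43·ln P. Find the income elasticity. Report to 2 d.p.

In a log-linear demand, the coefficient on ln M is the income elasticity.
So η = 0.26.

0.26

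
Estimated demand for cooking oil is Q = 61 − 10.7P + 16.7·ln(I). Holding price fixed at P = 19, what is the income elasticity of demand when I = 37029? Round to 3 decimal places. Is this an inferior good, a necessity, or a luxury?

At P = 19, I = 37029: Q = 33.375.
Holding P constant, ∂Q/∂I = 16.7/I = 0.000450998.
η_I = (∂Q/∂I)·(I/Q) = 0.000450998 × (37029/33.375) = 0.500.
Since 0 < η < 1, this is a necessity.

0.500 (necessity)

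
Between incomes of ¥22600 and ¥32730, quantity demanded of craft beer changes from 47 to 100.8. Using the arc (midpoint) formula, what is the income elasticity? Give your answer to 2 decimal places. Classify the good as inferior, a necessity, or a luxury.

1.99 (luxury)

ΔQ = 100.8 − 47 = 53.8; midpoint Q̄ = (47 + 100.8)/2 = 73.9.
ΔI = 32730 − 22600 = 10130; midpoint Ī = (22600 + 32730)/2 = 27665.
η = (ΔQ/Q̄) ÷ (ΔI/Ī) = (53.8/73.9) ÷ (10130/27665) = 1.99.
η > 1 ⇒ luxury.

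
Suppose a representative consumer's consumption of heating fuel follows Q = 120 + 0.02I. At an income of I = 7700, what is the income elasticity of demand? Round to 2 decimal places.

At I = 7700: Q = 274.000.
dQ/dI = 0.02.
η = (dQ/dI)·(I/Q) = 0.02 × (7700/274.000) = 0.56.

0.56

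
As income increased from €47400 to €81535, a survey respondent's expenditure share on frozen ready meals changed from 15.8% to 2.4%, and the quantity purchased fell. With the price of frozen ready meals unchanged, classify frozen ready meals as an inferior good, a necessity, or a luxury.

Quantity demanded falls as income rises, so η < 0.

inferior good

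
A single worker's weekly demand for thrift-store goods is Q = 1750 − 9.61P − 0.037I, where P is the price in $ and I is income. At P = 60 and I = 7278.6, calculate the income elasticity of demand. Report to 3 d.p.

-0.298

At P = 60, I = 7278.6: Q = 904.092.
Holding P constant, ∂Q/∂I = −0.037.
η_I = (∂Q/∂I)·(I/Q) = -0.037 × (7278.6/904.092) = -0.298.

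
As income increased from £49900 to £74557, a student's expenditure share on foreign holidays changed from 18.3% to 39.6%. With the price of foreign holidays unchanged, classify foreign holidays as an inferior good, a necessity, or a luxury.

The budget share rises as income rises, so η > 1.

luxury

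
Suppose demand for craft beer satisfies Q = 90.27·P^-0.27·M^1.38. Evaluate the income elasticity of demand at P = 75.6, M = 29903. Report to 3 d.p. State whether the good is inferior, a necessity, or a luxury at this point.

For a multiplicative demand Q = A·P^α·M^β, the income elasticity is β everywhere.
Here β = 1.38, so η = 1.380.
Since η > 1, this is a luxury.

1.380 (luxury)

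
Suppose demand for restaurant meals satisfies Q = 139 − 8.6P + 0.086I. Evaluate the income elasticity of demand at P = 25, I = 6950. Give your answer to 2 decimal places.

1.15

At P = 25, I = 6950: Q = 521.700.
Holding P constant, ∂Q/∂I = 0.086.
η_I = (∂Q/∂I)·(I/Q) = 0.086 × (6950/521.700) = 1.15.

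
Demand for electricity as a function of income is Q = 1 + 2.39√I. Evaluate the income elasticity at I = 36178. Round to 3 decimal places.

0.499

At I = 36178: Q = 455.590.
dQ/dI = 2.39/(2√I) = 0.00628269 at this income.
η = (dQ/dI)·(I/Q) = 0.00628269 × (36178/455.590) = 0.499.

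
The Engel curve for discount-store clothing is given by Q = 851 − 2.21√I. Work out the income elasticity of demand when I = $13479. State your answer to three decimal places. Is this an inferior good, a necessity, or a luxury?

-0.216 (inferior good)

At I = 13479: Q = 594.421.
dQ/dI = -2.21/(2√I) = -0.00951773 at this income.
η = (dQ/dI)·(I/Q) = -0.00951773 × (13479/594.421) = -0.216.
Since η < 0, the good is an inferior good.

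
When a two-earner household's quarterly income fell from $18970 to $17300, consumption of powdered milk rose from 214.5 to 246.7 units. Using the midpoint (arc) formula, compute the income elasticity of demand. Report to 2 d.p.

ΔQ = 246.7 − 214.5 = 32.2; midpoint Q̄ = (214.5 + 246.7)/2 = 230.6.
ΔI = 17300 − 18970 = -1670; midpoint Ī = (18970 + 17300)/2 = 18135.
η = (ΔQ/Q̄) ÷ (ΔI/Ī) = (32.2/230.6) ÷ (-1670/18135) = -1.52.

-1.52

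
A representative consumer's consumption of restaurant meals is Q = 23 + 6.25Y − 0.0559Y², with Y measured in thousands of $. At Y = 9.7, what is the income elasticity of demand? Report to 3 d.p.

At Y = 9.7: Q = 78.3654.
dQ/dY = 6.25 − 0.1118Y = 5.16554.
η = (dQ/dY)·(Y/Q) = 5.16554 × (9.7/78.3654) = 0.639.

0.639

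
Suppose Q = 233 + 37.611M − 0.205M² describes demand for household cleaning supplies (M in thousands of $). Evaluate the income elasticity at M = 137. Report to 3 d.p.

-1.653

At M = 137: Q = 1538.0620.
dQ/dM = 37.611 − 0.41M = -18.55900.
η = (dQ/dM)·(M/Q) = -18.55900 × (137/1538.0620) = -1.653.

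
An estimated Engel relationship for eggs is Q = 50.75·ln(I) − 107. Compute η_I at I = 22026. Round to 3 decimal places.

At I = 22026: Q = 400.499.
dQ/dI = 50.75/I = 0.0023041 at this income.
η = (dQ/dI)·(I/Q) = 0.0023041 × (22026/400.499) = 0.127.

0.127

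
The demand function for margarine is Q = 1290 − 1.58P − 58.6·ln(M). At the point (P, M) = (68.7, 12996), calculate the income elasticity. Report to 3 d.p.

-0.094

At P = 68.7, M = 12996: Q = 626.372.
Holding P constant, ∂Q/∂M = -58.6/M = -0.00450908.
η_M = (∂Q/∂M)·(M/Q) = -0.00450908 × (12996/626.372) = -0.094.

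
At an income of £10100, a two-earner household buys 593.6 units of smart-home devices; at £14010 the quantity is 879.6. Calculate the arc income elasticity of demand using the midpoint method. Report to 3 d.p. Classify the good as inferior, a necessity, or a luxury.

1.197 (luxury)

ΔQ = 879.6 − 593.6 = 286; midpoint Q̄ = (593.6 + 879.6)/2 = 736.6.
ΔI = 14010 − 10100 = 3910; midpoint Ī = (10100 + 14010)/2 = 12055.
η = (ΔQ/Q̄) ÷ (ΔI/Ī) = (286/736.6) ÷ (3910/12055) = 1.197.
η > 1 ⇒ luxury.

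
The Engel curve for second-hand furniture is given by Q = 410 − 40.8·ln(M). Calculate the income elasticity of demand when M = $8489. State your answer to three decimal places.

At M = 8489: Q = 40.902.
dQ/dM = -40.8/M = -0.00480622 at this income.
η = (dQ/dM)·(M/Q) = -0.00480622 × (8489/40.902) = -0.998.

-0.998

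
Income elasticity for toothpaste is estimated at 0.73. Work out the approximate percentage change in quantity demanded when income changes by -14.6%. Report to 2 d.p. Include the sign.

-10.66%

%ΔQ ≈ η × %ΔI = 0.73 × (-14.6%) = -10.66%.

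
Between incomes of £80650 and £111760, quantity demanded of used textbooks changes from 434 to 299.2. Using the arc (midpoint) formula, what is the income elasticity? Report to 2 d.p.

ΔQ = 299.2 − 434 = -134.8; midpoint Q̄ = (434 + 299.2)/2 = 366.6.
ΔI = 111760 − 80650 = 31110; midpoint Ī = (80650 + 111760)/2 = 96205.
η = (ΔQ/Q̄) ÷ (ΔI/Ī) = (-134.8/366.6) ÷ (31110/96205) = -1.14.

-1.14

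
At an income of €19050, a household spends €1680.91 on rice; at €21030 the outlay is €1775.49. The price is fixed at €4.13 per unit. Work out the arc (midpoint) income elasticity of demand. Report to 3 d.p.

0.554

With a constant price, Q₁ = 1680.91/4.13 = 407.000 and Q₂ = 1775.49/4.13 = 429.901 (equivalently, work directly with expenditure since P cancels).
Midpoint %ΔQ = (1775.49 − 1680.91)/1728.20 = 0.05473; midpoint %ΔI = (21030 − 19050)/20040 = 0.09880.
η = 0.05473 / 0.09880 = 0.554.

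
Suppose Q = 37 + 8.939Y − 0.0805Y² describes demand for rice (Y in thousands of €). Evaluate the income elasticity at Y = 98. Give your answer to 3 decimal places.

At Y = 98: Q = 139.9000.
dQ/dY = 8.939 − 0.161Y = -6.83900.
η = (dQ/dY)·(Y/Q) = -6.83900 × (98/139.9000) = -4.791.

-4.791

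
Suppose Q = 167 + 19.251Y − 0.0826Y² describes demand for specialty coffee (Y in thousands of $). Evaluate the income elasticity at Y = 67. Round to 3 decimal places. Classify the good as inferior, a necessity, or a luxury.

0.505 (necessity)

At Y = 67: Q = 1086.0256.
dQ/dY = 19.251 − 0.1652Y = 8.18260.
η = (dQ/dY)·(Y/Q) = 8.18260 × (67/1086.0256) = 0.505.
0 < η < 1 ⇒ necessity.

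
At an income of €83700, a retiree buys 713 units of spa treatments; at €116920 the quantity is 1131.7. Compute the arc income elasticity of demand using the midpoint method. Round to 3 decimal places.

ΔQ = 1131.7 − 713 = 418.7; midpoint Q̄ = (713 + 1131.7)/2 = 922.35.
ΔI = 116920 − 83700 = 33220; midpoint Ī = (83700 + 116920)/2 = 100310.
η = (ΔQ/Q̄) ÷ (ΔI/Ī) = (418.7/922.35) ÷ (33220/100310) = 1.371.

1.371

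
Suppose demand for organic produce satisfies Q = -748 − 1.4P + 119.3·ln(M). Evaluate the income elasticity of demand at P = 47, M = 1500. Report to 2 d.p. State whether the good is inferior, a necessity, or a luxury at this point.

At P = 47, M = 1500: Q = 58.667.
Holding P constant, ∂Q/∂M = 119.3/M = 0.0795333.
η_M = (∂Q/∂M)·(M/Q) = 0.0795333 × (1500/58.667) = 2.03.
Since η > 1, this is a luxury.

2.03 (luxury)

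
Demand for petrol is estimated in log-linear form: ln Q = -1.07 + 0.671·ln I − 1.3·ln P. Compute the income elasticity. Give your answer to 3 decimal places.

0.671

In a log-linear demand, the coefficient on ln I is the income elasticity.
So η = 0.671.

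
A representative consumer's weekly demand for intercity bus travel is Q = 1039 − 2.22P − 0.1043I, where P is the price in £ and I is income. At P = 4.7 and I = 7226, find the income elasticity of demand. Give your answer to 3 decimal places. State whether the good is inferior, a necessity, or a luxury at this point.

-2.742 (inferior good)

At P = 4.7, I = 7226: Q = 274.894.
Holding P constant, ∂Q/∂I = −0.1043.
η_I = (∂Q/∂I)·(I/Q) = -0.1043 × (7226/274.894) = -2.742.
Since η < 0, this is an inferior good.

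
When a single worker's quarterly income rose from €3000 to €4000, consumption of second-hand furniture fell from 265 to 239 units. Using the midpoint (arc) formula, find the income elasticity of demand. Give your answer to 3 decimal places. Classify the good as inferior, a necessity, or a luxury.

ΔQ = 239 − 265 = -26; midpoint Q̄ = (265 + 239)/2 = 252.
ΔI = 4000 − 3000 = 1000; midpoint Ī = (3000 + 4000)/2 = 3500.
η = (ΔQ/Q̄) ÷ (ΔI/Ī) = (-26/252) ÷ (1000/3500) = -0.361.
η < 0 ⇒ inferior good.

-0.361 (inferior good)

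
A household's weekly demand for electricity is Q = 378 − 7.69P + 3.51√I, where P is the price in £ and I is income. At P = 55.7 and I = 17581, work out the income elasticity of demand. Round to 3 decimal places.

At P = 55.7, I = 17581: Q = 415.070.
Holding P constant, ∂Q/∂I = 3.51/(2√I) = 0.013236.
η_I = (∂Q/∂I)·(I/Q) = 0.013236 × (17581/415.070) = 0.561.

0.561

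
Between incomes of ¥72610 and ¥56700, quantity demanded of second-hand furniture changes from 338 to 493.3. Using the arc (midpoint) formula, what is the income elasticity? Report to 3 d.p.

-1.518

ΔQ = 493.3 − 338 = 155.3; midpoint Q̄ = (338 + 493.3)/2 = 415.65.
ΔI = 56700 − 72610 = -15910; midpoint Ī = (72610 + 56700)/2 = 64655.
η = (ΔQ/Q̄) ÷ (ΔI/Ī) = (155.3/415.65) ÷ (-15910/64655) = -1.518.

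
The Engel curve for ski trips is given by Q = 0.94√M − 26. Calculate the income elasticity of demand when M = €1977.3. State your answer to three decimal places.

1.323

At M = 1977.3: Q = 15.799.
dQ/dM = 0.94/(2√M) = 0.0105697 at this income.
η = (dQ/dM)·(M/Q) = 0.0105697 × (1977.3/15.799) = 1.323.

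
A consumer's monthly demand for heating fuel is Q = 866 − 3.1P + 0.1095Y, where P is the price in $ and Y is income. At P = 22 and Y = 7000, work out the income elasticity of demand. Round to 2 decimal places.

At P = 22, Y = 7000: Q = 1564.300.
Holding P constant, ∂Q/∂Y = 0.1095.
η_Y = (∂Q/∂Y)·(Y/Q) = 0.1095 × (7000/1564.300) = 0.49.

0.49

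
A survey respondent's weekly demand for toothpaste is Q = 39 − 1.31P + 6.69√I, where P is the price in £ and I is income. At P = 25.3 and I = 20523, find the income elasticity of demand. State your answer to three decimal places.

0.497

At P = 25.3, I = 20523: Q = 964.256.
Holding P constant, ∂Q/∂I = 6.69/(2√I) = 0.0233494.
η_I = (∂Q/∂I)·(I/Q) = 0.0233494 × (20523/964.256) = 0.497.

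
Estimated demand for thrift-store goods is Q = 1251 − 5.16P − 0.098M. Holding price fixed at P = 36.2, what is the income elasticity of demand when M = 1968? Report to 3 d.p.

-0.221

At P = 36.2, M = 1968: Q = 871.344.
Holding P constant, ∂Q/∂M = −0.098.
η_M = (∂Q/∂M)·(M/Q) = -0.098 × (1968/871.344) = -0.221.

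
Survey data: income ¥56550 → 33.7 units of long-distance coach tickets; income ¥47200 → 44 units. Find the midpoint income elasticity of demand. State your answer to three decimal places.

ΔQ = 44 − 33.7 = 10.3; midpoint Q̄ = (33.7 + 44)/2 = 38.85.
ΔI = 47200 − 56550 = -9350; midpoint Ī = (56550 + 47200)/2 = 51875.
η = (ΔQ/Q̄) ÷ (ΔI/Ī) = (10.3/38.85) ÷ (-9350/51875) = -1.471.

-1.471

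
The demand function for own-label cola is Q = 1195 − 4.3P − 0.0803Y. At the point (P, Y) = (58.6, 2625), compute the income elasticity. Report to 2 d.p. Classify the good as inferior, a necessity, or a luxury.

-0.29 (inferior good)

At P = 58.6, Y = 2625: Q = 732.233.
Holding P constant, ∂Q/∂Y = −0.0803.
η_Y = (∂Q/∂Y)·(Y/Q) = -0.0803 × (2625/732.233) = -0.29.
Since η < 0, this is an inferior good.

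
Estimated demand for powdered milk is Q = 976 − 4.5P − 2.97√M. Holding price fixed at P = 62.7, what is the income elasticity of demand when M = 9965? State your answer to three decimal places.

At P = 62.7, M = 9965: Q = 397.370.
Holding P constant, ∂Q/∂M = -2.97/(2√M) = -0.0148761.
η_M = (∂Q/∂M)·(M/Q) = -0.0148761 × (9965/397.370) = -0.373.

-0.373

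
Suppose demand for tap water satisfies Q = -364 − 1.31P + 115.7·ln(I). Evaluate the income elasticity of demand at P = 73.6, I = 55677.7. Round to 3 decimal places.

At P = 73.6, I = 55677.7: Q = 803.877.
Holding P constant, ∂Q/∂I = 115.7/I = 0.00207803.
η_I = (∂Q/∂I)·(I/Q) = 0.00207803 × (55677.7/803.877) = 0.144.

0.144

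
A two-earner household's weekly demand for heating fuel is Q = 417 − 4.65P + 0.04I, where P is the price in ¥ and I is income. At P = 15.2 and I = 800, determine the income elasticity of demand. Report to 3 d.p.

At P = 15.2, I = 800: Q = 378.320.
Holding P constant, ∂Q/∂I = 0.04.
η_I = (∂Q/∂I)·(I/Q) = 0.04 × (800/378.320) = 0.085.

0.085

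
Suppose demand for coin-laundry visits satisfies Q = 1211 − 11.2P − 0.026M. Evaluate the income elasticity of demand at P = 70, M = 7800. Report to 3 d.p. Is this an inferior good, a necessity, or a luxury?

At P = 70, M = 7800: Q = 224.200.
Holding P constant, ∂Q/∂M = −0.026.
η_M = (∂Q/∂M)·(M/Q) = -0.026 × (7800/224.200) = -0.905.
Since η < 0, this is an inferior good.

-0.905 (inferior good)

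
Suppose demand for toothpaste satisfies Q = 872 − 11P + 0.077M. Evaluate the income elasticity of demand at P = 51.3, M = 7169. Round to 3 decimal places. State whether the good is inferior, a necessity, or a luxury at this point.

0.642 (necessity)

At P = 51.3, M = 7169: Q = 859.713.
Holding P constant, ∂Q/∂M = 0.077.
η_M = (∂Q/∂M)·(M/Q) = 0.077 × (7169/859.713) = 0.642.
Since 0 < η < 1, this is a necessity.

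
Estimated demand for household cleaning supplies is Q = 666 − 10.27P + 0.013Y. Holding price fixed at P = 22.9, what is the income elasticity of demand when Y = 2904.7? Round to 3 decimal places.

At P = 22.9, Y = 2904.7: Q = 468.578.
Holding P constant, ∂Q/∂Y = 0.013.
η_Y = (∂Q/∂Y)·(Y/Q) = 0.013 × (2904.7/468.578) = 0.081.

0.081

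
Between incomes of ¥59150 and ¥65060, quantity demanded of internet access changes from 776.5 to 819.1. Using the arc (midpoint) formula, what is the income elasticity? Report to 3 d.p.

ΔQ = 819.1 − 776.5 = 42.6; midpoint Q̄ = (776.5 + 819.1)/2 = 797.8.
ΔI = 65060 − 59150 = 5910; midpoint Ī = (59150 + 65060)/2 = 62105.
η = (ΔQ/Q̄) ÷ (ΔI/Ī) = (42.6/797.8) ÷ (5910/62105) = 0.561.

0.561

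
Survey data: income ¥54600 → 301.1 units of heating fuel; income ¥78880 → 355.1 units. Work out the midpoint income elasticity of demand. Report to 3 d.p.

ΔQ = 355.1 − 301.1 = 54; midpoint Q̄ = (301.1 + 355.1)/2 = 328.1.
ΔI = 78880 − 54600 = 24280; midpoint Ī = (54600 + 78880)/2 = 66740.
η = (ΔQ/Q̄) ÷ (ΔI/Ī) = (54/328.1) ÷ (24280/66740) = 0.452.

0.452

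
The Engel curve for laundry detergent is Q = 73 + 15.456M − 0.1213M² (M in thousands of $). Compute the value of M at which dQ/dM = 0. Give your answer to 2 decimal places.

63.71

dQ/dM = 15.456 − 0.2426M.
The good is inferior where dQ/dM < 0. Setting dQ/dM = 0 gives M = 15.456 / 0.2426 = 63.71.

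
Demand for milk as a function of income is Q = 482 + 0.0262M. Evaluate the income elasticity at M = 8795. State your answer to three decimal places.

At M = 8795: Q = 712.429.
dQ/dM = 0.0262.
η = (dQ/dM)·(M/Q) = 0.0262 × (8795/712.429) = 0.323.

0.323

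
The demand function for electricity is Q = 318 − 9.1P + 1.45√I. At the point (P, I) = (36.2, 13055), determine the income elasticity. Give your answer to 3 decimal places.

0.537

At P = 36.2, I = 13055: Q = 154.255.
Holding P constant, ∂Q/∂I = 1.45/(2√I) = 0.00634526.
η_I = (∂Q/∂I)·(I/Q) = 0.00634526 × (13055/154.255) = 0.537.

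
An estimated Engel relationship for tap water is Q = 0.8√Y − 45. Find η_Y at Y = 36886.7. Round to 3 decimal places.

0.707

At Y = 36886.7: Q = 108.647.
dQ/dY = 0.8/(2√Y) = 0.00208269 at this income.
η = (dQ/dY)·(Y/Q) = 0.00208269 × (36886.7/108.647) = 0.707.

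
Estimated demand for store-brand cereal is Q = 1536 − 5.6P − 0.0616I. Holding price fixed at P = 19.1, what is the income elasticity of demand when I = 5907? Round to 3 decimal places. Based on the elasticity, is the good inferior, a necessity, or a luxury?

-0.342 (inferior good)

At P = 19.1, I = 5907: Q = 1065.169.
Holding P constant, ∂Q/∂I = −0.0616.
η_I = (∂Q/∂I)·(I/Q) = -0.0616 × (5907/1065.169) = -0.342.
Since η < 0, this is an inferior good.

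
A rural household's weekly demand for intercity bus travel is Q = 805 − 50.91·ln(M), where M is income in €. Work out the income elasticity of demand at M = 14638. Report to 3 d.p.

-0.161

At M = 14638: Q = 316.703.
dQ/dM = -50.91/M = -0.00347793 at this income.
η = (dQ/dM)·(M/Q) = -0.00347793 × (14638/316.703) = -0.161.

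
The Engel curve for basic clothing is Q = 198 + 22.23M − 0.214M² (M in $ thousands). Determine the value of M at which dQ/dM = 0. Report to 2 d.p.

dQ/dM = 22.23 − 0.428M.
The good is inferior where dQ/dM < 0. Setting dQ/dM = 0 gives M = 22.23 / 0.428 = 51.94.

51.94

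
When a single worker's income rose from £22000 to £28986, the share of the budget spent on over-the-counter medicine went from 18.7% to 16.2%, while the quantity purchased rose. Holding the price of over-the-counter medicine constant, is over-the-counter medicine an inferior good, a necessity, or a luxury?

Quantity rises but the budget share falls as income rises, so 0 < η < 1.

necessity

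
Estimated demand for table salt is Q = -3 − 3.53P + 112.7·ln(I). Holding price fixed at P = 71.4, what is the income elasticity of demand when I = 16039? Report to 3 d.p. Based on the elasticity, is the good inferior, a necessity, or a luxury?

At P = 71.4, I = 16039: Q = 836.207.
Holding P constant, ∂Q/∂I = 112.7/I = 0.00702662.
η_I = (∂Q/∂I)·(I/Q) = 0.00702662 × (16039/836.207) = 0.135.
Since 0 < η < 1, this is a necessity.

0.135 (necessity)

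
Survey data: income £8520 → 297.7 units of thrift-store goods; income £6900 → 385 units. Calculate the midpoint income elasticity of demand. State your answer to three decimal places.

ΔQ = 385 − 297.7 = 87.3; midpoint Q̄ = (297.7 + 385)/2 = 341.35.
ΔI = 6900 − 8520 = -1620; midpoint Ī = (8520 + 6900)/2 = 7710.
η = (ΔQ/Q̄) ÷ (ΔI/Ī) = (87.3/341.35) ÷ (-1620/7710) = -1.217.

-1.217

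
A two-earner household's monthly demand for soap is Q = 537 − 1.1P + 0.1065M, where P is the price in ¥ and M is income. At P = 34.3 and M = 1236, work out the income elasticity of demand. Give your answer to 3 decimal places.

0.209

At P = 34.3, M = 1236: Q = 630.904.
Holding P constant, ∂Q/∂M = 0.1065.
η_M = (∂Q/∂M)·(M/Q) = 0.1065 × (1236/630.904) = 0.209.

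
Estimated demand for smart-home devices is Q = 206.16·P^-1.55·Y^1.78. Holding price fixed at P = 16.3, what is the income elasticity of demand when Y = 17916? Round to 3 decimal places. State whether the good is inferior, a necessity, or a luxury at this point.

For a multiplicative demand Q = A·P^α·Y^β, the income elasticity is β everywhere.
Here β = 1.78, so η = 1.780.
Since η > 1, this is a luxury.

1.780 (luxury)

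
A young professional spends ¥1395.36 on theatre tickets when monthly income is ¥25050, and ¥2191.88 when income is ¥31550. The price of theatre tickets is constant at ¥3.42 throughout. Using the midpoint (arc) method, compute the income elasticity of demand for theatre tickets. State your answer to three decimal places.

1.933

With a constant price, Q₁ = 1395.36/3.42 = 408.000 and Q₂ = 2191.88/3.42 = 640.901 (equivalently, work directly with expenditure since P cancels).
Midpoint %ΔQ = (2191.88 − 1395.36)/1793.62 = 0.44409; midpoint %ΔI = (31550 − 25050)/28300 = 0.22968.
η = 0.44409 / 0.22968 = 1.933.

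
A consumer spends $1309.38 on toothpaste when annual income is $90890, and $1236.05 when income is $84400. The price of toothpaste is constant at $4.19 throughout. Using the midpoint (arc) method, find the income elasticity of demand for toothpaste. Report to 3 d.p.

With a constant price, Q₁ = 1309.38/4.19 = 312.501 and Q₂ = 1236.05/4.19 = 295.000 (equivalently, work directly with expenditure since P cancels).
Midpoint %ΔQ = (1236.05 − 1309.38)/1272.72 = -0.05762; midpoint %ΔI = (84400 − 90890)/87645 = -0.07405.
η = -0.05762 / -0.07405 = 0.778.

0.778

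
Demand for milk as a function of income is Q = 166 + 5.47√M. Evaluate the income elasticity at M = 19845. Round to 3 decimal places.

0.411

At M = 19845: Q = 936.571.
dQ/dM = 5.47/(2√M) = 0.0194147 at this income.
η = (dQ/dM)·(M/Q) = 0.0194147 × (19845/936.571) = 0.411.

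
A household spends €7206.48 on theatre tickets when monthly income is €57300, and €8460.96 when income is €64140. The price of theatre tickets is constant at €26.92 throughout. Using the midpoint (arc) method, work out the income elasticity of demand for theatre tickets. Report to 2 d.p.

With a constant price, Q₁ = 7206.48/26.92 = 267.700 and Q₂ = 8460.96/26.92 = 314.300 (equivalently, work directly with expenditure since P cancels).
Midpoint %ΔQ = (8460.96 − 7206.48)/7833.72 = 0.16014; midpoint %ΔI = (64140 − 57300)/60720 = 0.11265.
η = 0.16014 / 0.11265 = 1.42.

1.42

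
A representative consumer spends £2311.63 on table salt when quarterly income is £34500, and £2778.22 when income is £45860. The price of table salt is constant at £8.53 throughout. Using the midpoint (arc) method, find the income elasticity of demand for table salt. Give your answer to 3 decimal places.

With a constant price, Q₁ = 2311.63/8.53 = 271.000 and Q₂ = 2778.22/8.53 = 325.700 (equivalently, work directly with expenditure since P cancels).
Midpoint %ΔQ = (2778.22 − 2311.63)/2544.93 = 0.18334; midpoint %ΔI = (45860 − 34500)/40180 = 0.28273.
η = 0.18334 / 0.28273 = 0.648.

0.648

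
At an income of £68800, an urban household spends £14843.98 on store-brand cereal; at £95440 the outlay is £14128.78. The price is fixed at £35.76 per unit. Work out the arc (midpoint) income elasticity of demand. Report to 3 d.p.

With a constant price, Q₁ = 14843.98/35.76 = 415.100 and Q₂ = 14128.78/35.76 = 395.100 (equivalently, work directly with expenditure since P cancels).
Midpoint %ΔQ = (14128.78 − 14843.98)/14486.38 = -0.04937; midpoint %ΔI = (95440 − 68800)/82120 = 0.32440.
η = -0.04937 / 0.32440 = -0.152.

-0.152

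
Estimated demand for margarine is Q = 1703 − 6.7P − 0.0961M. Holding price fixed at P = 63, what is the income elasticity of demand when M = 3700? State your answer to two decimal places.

-0.38

At P = 63, M = 3700: Q = 925.330.
Holding P constant, ∂Q/∂M = −0.0961.
η_M = (∂Q/∂M)·(M/Q) = -0.0961 × (3700/925.330) = -0.38.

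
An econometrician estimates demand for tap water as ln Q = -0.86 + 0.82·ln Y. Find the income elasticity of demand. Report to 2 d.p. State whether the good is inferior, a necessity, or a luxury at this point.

0.82 (necessity)

In a log-linear demand, the coefficient on ln Y is the income elasticity.
So η = 0.82.
0 < η < 1 ⇒ necessity.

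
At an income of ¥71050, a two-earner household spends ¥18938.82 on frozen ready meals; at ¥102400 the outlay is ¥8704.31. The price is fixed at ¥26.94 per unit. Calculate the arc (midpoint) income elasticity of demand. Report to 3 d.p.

-2.048

With a constant price, Q₁ = 18938.82/26.94 = 703.000 and Q₂ = 8704.31/26.94 = 323.100 (equivalently, work directly with expenditure since P cancels).
Midpoint %ΔQ = (8704.31 − 18938.82)/13821.56 = -0.74047; midpoint %ΔI = (102400 − 71050)/86725 = 0.36149.
η = -0.74047 / 0.36149 = -2.048.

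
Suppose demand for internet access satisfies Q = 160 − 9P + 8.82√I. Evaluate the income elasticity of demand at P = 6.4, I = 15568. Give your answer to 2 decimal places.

At P = 6.4, I = 15568: Q = 1202.887.
Holding P constant, ∂Q/∂I = 8.82/(2√I) = 0.0353445.
η_I = (∂Q/∂I)·(I/Q) = 0.0353445 × (15568/1202.887) = 0.46.

0.46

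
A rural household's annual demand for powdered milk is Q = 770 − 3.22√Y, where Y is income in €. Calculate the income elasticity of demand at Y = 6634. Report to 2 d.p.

At Y = 6634: Q = 507.733.
dQ/dY = -3.22/(2√Y) = -0.0197669 at this income.
η = (dQ/dY)·(Y/Q) = -0.0197669 × (6634/507.733) = -0.26.

-0.26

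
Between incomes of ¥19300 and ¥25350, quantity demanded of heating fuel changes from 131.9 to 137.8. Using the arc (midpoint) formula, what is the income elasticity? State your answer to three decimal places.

ΔQ = 137.8 − 131.9 = 5.9; midpoint Q̄ = (131.9 + 137.8)/2 = 134.85.
ΔI = 25350 − 19300 = 6050; midpoint Ī = (19300 + 25350)/2 = 22325.
η = (ΔQ/Q̄) ÷ (ΔI/Ī) = (5.9/134.85) ÷ (6050/22325) = 0.161.

0.161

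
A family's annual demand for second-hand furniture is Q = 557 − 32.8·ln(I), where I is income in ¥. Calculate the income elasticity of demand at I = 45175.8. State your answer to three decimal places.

-0.160

At I = 45175.8: Q = 205.439.
dQ/dI = -32.8/I = -0.000726052 at this income.
η = (dQ/dI)·(I/Q) = -0.000726052 × (45175.8/205.439) = -0.160.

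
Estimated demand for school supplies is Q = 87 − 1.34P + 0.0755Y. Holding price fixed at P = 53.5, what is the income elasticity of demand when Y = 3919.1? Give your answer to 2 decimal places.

0.95

At P = 53.5, Y = 3919.1: Q = 311.202.
Holding P constant, ∂Q/∂Y = 0.0755.
η_Y = (∂Q/∂Y)·(Y/Q) = 0.0755 × (3919.1/311.202) = 0.95.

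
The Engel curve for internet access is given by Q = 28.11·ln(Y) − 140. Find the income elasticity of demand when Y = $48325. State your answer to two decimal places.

0.17

At Y = 48325: Q = 163.186.
dQ/dY = 28.11/Y = 0.000581686 at this income.
η = (dQ/dY)·(Y/Q) = 0.000581686 × (48325/163.186) = 0.17.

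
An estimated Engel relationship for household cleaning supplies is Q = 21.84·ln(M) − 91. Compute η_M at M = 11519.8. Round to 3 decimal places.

0.193

At M = 11519.8: Q = 113.244.
dQ/dM = 21.84/M = 0.00189587 at this income.
η = (dQ/dM)·(M/Q) = 0.00189587 × (11519.8/113.244) = 0.193.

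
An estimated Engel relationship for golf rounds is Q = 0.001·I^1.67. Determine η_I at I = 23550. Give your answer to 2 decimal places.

1.67

For Q = A·I^β the income elasticity is constant and equal to β.
Here β = 1.67, so η = 1.67.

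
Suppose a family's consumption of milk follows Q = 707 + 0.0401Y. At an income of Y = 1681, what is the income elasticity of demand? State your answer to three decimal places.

0.087

At Y = 1681: Q = 774.408.
dQ/dY = 0.0401.
η = (dQ/dY)·(Y/Q) = 0.0401 × (1681/774.408) = 0.087.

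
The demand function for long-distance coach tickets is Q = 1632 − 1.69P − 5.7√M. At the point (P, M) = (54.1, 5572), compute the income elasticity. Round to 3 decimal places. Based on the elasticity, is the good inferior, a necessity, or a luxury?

At P = 54.1, M = 5572: Q = 1115.090.
Holding P constant, ∂Q/∂M = -5.7/(2√M) = -0.0381803.
η_M = (∂Q/∂M)·(M/Q) = -0.0381803 × (5572/1115.090) = -0.191.
Since η < 0, this is an inferior good.

-0.191 (inferior good)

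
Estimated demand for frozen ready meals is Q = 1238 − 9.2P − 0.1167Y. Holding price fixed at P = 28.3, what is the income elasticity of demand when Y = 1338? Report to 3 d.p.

At P = 28.3, Y = 1338: Q = 821.495.
Holding P constant, ∂Q/∂Y = −0.1167.
η_Y = (∂Q/∂Y)·(Y/Q) = -0.1167 × (1338/821.495) = -0.190.

-0.190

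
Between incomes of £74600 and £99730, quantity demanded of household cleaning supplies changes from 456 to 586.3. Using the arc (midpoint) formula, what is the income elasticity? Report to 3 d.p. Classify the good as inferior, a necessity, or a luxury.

0.867 (necessity)

ΔQ = 586.3 − 456 = 130.3; midpoint Q̄ = (456 + 586.3)/2 = 521.15.
ΔI = 99730 − 74600 = 25130; midpoint Ī = (74600 + 99730)/2 = 87165.
η = (ΔQ/Q̄) ÷ (ΔI/Ī) = (130.3/521.15) ÷ (25130/87165) = 0.867.
0 < η < 1 ⇒ necessity.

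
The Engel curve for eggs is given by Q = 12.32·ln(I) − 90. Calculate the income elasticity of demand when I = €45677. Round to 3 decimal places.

At I = 45677: Q = 42.186.
dQ/dI = 12.32/I = 0.00026972 at this income.
η = (dQ/dI)·(I/Q) = 0.00026972 × (45677/42.186) = 0.292.

0.292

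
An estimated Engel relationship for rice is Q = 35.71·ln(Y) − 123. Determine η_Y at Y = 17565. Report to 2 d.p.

0.16

At Y = 17565: Q = 226.018.
dQ/dY = 35.71/Y = 0.00203302 at this income.
η = (dQ/dY)·(Y/Q) = 0.00203302 × (17565/226.018) = 0.16.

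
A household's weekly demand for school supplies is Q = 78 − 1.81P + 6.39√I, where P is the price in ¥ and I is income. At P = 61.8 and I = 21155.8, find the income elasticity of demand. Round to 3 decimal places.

0.519

At P = 61.8, I = 21155.8: Q = 895.570.
Holding P constant, ∂Q/∂I = 6.39/(2√I) = 0.0219663.
η_I = (∂Q/∂I)·(I/Q) = 0.0219663 × (21155.8/895.570) = 0.519.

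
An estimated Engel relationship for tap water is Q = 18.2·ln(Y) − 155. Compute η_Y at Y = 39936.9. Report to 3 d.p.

0.481

At Y = 39936.9: Q = 37.830.
dQ/dY = 18.2/Y = 0.000455719 at this income.
η = (dQ/dY)·(Y/Q) = 0.000455719 × (39936.9/37.830) = 0.481.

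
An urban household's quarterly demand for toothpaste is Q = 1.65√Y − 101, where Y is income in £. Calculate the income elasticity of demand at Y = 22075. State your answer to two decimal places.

At Y = 22075: Q = 144.151.
dQ/dY = 1.65/(2√Y) = 0.00555269 at this income.
η = (dQ/dY)·(Y/Q) = 0.00555269 × (22075/144.151) = 0.85.

0.85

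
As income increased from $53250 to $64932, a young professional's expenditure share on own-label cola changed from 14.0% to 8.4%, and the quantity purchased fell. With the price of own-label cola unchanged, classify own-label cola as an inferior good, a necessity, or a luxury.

inferior good

Quantity demanded falls as income rises, so η < 0.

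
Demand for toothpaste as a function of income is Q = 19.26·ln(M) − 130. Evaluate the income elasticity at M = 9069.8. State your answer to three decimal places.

At M = 9069.8: Q = 45.511.
dQ/dM = 19.26/M = 0.00212353 at this income.
η = (dQ/dM)·(M/Q) = 0.00212353 × (9069.8/45.511) = 0.423.

0.423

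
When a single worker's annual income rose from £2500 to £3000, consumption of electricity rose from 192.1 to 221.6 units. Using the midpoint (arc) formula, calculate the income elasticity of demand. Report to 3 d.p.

0.784

ΔQ = 221.6 − 192.1 = 29.5; midpoint Q̄ = (192.1 + 221.6)/2 = 206.85.
ΔI = 3000 − 2500 = 500; midpoint Ī = (2500 + 3000)/2 = 2750.
η = (ΔQ/Q̄) ÷ (ΔI/Ī) = (29.5/206.85) ÷ (500/2750) = 0.784.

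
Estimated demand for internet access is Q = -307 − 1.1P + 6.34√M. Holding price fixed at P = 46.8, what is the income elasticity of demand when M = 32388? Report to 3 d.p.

0.729

At P = 46.8, M = 32388: Q = 782.509.
Holding P constant, ∂Q/∂M = 6.34/(2√M) = 0.0176144.
η_M = (∂Q/∂M)·(M/Q) = 0.0176144 × (32388/782.509) = 0.729.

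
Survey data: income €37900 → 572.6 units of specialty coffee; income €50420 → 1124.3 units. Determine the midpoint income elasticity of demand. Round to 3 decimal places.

ΔQ = 1124.3 − 572.6 = 551.7; midpoint Q̄ = (572.6 + 1124.3)/2 = 848.45.
ΔI = 50420 − 37900 = 12520; midpoint Ī = (37900 + 50420)/2 = 44160.
η = (ΔQ/Q̄) ÷ (ΔI/Ī) = (551.7/848.45) ÷ (12520/44160) = 2.294.

2.294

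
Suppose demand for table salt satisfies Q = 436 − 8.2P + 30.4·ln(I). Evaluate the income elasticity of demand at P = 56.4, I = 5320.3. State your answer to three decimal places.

0.130

At P = 56.4, I = 5320.3: Q = 234.330.
Holding P constant, ∂Q/∂I = 30.4/I = 0.00571396.
η_I = (∂Q/∂I)·(I/Q) = 0.00571396 × (5320.3/234.330) = 0.130.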